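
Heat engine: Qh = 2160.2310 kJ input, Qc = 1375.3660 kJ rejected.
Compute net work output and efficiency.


W = 2160.2310 - 1375.3660 = 784.8650 kJ
eta = 784.8650 / 2160.2310 = 0.3633 = 36.3325%

W = 784.8650 kJ, eta = 36.3325%


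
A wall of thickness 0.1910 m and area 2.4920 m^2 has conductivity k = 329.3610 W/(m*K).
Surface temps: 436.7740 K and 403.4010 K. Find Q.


dT = 33.3730 K
Q = 329.3610 * 2.4920 * 33.3730 / 0.1910 = 143410.8770 W

143410.8770 W


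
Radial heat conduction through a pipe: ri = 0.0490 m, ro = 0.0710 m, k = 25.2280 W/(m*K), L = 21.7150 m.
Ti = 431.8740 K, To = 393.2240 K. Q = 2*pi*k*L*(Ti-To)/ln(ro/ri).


dT = 38.6500 K
ln(ro/ri) = 0.3709
Q = 2*pi*25.2280*21.7150*38.6500 / 0.3709 = 358725.7248 W

358725.7248 W


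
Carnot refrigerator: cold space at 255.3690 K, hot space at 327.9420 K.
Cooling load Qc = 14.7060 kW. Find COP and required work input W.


COP = 255.3690 / 72.5730 = 3.5188
W = 14.7060 / 3.5188 = 4.1793 kW

COP = 3.5188, W = 4.1793 kW


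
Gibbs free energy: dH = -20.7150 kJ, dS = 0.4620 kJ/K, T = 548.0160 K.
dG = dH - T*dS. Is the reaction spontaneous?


T*dS = 548.0160 * 0.4620 = 253.1834 kJ
dG = -20.7150 - 253.1834 = -273.8984 kJ (spontaneous)

dG = -273.8984 kJ, spontaneous


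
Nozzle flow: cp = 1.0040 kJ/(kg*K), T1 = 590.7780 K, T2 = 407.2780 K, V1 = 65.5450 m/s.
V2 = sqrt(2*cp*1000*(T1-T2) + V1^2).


dT = 183.5000 K
2*cp*1000*dT = 368468.0000
V1^2 = 4296.1470
V2 = sqrt(372764.1470) = 610.5441 m/s

610.5441 m/s


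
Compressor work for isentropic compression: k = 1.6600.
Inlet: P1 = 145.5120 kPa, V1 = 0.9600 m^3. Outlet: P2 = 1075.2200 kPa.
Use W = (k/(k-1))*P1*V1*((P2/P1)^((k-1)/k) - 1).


(k-1)/k = 0.3976
(P2/P1)^exp = 2.2149
W = 2.5152 * 145.5120 * 0.9600 * (2.2149 - 1) = 426.8356 kJ

426.8356 kJ


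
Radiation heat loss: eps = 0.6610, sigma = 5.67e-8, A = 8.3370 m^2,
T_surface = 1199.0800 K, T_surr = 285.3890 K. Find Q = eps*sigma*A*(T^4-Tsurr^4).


T^4 = 2.0672e+12
Tsurr^4 = 6.6336e+09
Q = 0.6610 * 5.67e-8 * 8.3370 * 2.0606e+12 = 643859.5003 W

643859.5003 W


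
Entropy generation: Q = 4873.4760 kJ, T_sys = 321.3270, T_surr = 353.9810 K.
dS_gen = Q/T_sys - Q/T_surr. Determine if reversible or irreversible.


dS_sys = 4873.4760/321.3270 = 15.1667 kJ/K
dS_surr = -4873.4760/353.9810 = -13.7676 kJ/K
dS_gen = 15.1667 - 13.7676 = 1.3991 kJ/K (irreversible)

dS_gen = 1.3991 kJ/K, irreversible


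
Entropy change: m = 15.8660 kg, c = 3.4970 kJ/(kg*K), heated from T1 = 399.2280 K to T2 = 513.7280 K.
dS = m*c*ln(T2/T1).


T2/T1 = 1.2868
ln(T2/T1) = 0.2522
dS = 15.8660 * 3.4970 * 0.2522 = 13.9908 kJ/K

13.9908 kJ/K


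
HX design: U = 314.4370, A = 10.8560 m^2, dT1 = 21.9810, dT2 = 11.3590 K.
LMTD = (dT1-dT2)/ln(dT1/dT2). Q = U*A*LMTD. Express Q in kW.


LMTD = 16.0898 K
Q = 314.4370 * 10.8560 * 16.0898 = 54923.1283 W = 54.9231 kW

54.9231 kW


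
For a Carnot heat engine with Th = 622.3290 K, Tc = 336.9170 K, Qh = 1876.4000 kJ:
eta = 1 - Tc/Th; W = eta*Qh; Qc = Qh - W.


eta = 1 - 336.9170/622.3290 = 0.4586
W = 0.4586 * 1876.4000 = 860.5530 kJ
Qc = 1876.4000 - 860.5530 = 1015.8470 kJ

eta = 45.8619%, W = 860.5530 kJ, Qc = 1015.8470 kJ


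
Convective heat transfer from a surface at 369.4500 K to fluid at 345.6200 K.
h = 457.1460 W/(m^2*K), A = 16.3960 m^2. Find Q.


dT = 23.8300 K
Q = 457.1460 * 16.3960 * 23.8300 = 178614.5674 W

178614.5674 W


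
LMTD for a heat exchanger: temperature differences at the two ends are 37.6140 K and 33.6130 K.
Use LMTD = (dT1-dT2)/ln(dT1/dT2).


dT1/dT2 = 1.1190
ln(dT1/dT2) = 0.1125
LMTD = 4.0010 / 0.1125 = 35.5760 K

35.5760 K


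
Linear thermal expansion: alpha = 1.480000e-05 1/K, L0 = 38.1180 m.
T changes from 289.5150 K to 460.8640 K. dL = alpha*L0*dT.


dT = 171.3490 K
dL = 1.480000e-05 * 38.1180 * 171.3490 = 0.096666 m
L_final = 38.214666 m

dL = 0.096666 m


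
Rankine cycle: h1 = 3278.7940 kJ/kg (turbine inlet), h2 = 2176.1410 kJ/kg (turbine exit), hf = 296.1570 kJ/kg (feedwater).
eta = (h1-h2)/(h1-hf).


W = 1102.6530 kJ/kg
Q_in = 2982.6370 kJ/kg
eta = 0.3697 = 36.9691%

eta = 36.9691%


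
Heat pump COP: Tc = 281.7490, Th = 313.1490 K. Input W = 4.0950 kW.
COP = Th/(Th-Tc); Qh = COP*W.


COP = 313.1490 / 31.4000 = 9.9729
Qh = 9.9729 * 4.0950 = 40.8390 kW

COP = 9.9729, Qh = 40.8390 kW


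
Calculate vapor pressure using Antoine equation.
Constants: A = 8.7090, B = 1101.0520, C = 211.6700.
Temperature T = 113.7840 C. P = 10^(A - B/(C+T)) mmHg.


C+T = 325.4540
B/(C+T) = 3.3831
log10(P) = 8.7090 - 3.3831 = 5.3259
P = 10^5.3259 = 211774.4973 mmHg

211774.4973 mmHg


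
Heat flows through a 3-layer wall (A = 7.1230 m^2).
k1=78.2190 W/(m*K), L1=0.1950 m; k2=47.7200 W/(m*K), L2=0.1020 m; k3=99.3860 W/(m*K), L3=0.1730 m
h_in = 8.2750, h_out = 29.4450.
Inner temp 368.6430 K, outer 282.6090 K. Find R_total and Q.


R_conv_in = 1/(8.2750*7.1230) = 0.0170
R_1 = 0.1950/(78.2190*7.1230) = 0.0003
R_2 = 0.1020/(47.7200*7.1230) = 0.0003
R_3 = 0.1730/(99.3860*7.1230) = 0.0002
R_conv_out = 1/(29.4450*7.1230) = 0.0048
R_total = 0.0226 K/W
Q = 86.0340 / 0.0226 = 3802.1164 W

R_total = 0.0226 K/W, Q = 3802.1164 W


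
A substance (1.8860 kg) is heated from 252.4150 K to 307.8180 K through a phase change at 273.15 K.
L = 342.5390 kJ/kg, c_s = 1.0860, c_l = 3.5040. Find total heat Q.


Q1 (sensible, solid) = 1.8860 * 1.0860 * 20.7350 = 42.4693 kJ
Q2 (latent) = 1.8860 * 342.5390 = 646.0286 kJ
Q3 (sensible, liquid) = 1.8860 * 3.5040 * 34.6680 = 229.1050 kJ
Q_total = 917.6029 kJ

917.6029 kJ


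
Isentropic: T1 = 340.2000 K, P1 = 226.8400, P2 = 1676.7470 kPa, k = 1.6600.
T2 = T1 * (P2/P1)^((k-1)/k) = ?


(k-1)/k = 0.3976
(P2/P1)^exp = 2.2152
T2 = 340.2000 * 2.2152 = 753.5986 K

753.5986 K


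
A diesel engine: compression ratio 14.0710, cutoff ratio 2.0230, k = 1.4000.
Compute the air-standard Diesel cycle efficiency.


r^(k-1) = 2.8796
rc^k = 2.6816
eta = 0.5923 = 59.2254%

59.2254%


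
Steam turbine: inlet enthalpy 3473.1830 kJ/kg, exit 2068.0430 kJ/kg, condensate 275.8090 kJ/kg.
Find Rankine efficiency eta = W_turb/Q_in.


W = 1405.1400 kJ/kg
Q_in = 3197.3740 kJ/kg
eta = 0.4395 = 43.9467%

eta = 43.9467%


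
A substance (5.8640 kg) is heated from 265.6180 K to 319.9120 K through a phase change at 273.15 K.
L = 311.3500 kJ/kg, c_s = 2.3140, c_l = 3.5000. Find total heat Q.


Q1 (sensible, solid) = 5.8640 * 2.3140 * 7.5320 = 102.2039 kJ
Q2 (latent) = 5.8640 * 311.3500 = 1825.7564 kJ
Q3 (sensible, liquid) = 5.8640 * 3.5000 * 46.7620 = 959.7433 kJ
Q_total = 2887.7036 kJ

2887.7036 kJ


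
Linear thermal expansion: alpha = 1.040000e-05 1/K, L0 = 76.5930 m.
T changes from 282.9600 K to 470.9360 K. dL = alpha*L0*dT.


dT = 187.9760 K
dL = 1.040000e-05 * 76.5930 * 187.9760 = 0.149736 m
L_final = 76.742736 m

dL = 0.149736 m


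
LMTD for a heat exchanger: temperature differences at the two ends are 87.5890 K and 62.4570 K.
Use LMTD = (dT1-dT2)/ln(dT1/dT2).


dT1/dT2 = 1.4024
ln(dT1/dT2) = 0.3382
LMTD = 25.1320 / 0.3382 = 74.3161 K

74.3161 K


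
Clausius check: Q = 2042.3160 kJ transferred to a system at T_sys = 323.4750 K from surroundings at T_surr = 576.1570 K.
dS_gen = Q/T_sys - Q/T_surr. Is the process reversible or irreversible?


dS_sys = 2042.3160/323.4750 = 6.3137 kJ/K
dS_surr = -2042.3160/576.1570 = -3.5447 kJ/K
dS_gen = 6.3137 - 3.5447 = 2.7690 kJ/K (irreversible)

dS_gen = 2.7690 kJ/K, irreversible


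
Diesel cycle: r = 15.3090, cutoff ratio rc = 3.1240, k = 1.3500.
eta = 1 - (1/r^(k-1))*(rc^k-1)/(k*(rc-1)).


r^(k-1) = 2.5986
rc^k = 4.6544
eta = 0.5096 = 50.9554%

50.9554%


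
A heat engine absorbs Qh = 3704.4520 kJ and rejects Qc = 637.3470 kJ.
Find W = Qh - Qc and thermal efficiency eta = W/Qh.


W = 3704.4520 - 637.3470 = 3067.1050 kJ
eta = 3067.1050 / 3704.4520 = 0.8280 = 82.7951%

W = 3067.1050 kJ, eta = 82.7951%


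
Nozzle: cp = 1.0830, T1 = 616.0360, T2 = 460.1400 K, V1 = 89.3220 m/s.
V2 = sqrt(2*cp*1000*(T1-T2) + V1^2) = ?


dT = 155.8960 K
2*cp*1000*dT = 337670.7360
V1^2 = 7978.4197
V2 = sqrt(345649.1557) = 587.9193 m/s

587.9193 m/s


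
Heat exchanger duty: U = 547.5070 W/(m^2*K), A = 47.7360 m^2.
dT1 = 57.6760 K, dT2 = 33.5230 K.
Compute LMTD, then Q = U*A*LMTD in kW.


LMTD = 44.5127 K
Q = 547.5070 * 47.7360 * 44.5127 = 1163374.3697 W = 1163.3744 kW

1163.3744 kW


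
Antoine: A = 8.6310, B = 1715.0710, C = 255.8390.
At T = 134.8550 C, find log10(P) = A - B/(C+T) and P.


C+T = 390.6940
B/(C+T) = 4.3898
log10(P) = 8.6310 - 4.3898 = 4.2412
P = 10^4.2412 = 17425.8373 mmHg

17425.8373 mmHg


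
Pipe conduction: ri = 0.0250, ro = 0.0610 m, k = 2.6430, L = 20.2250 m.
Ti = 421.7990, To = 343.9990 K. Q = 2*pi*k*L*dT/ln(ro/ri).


dT = 77.8000 K
ln(ro/ri) = 0.8920
Q = 2*pi*2.6430*20.2250*77.8000 / 0.8920 = 29294.1741 W

29294.1741 W


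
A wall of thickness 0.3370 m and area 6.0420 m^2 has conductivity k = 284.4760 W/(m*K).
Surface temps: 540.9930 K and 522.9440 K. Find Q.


dT = 18.0490 K
Q = 284.4760 * 6.0420 * 18.0490 / 0.3370 = 92055.4696 W

92055.4696 W


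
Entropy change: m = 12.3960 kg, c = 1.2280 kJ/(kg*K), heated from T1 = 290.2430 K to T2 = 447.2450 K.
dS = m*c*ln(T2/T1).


T2/T1 = 1.5409
ln(T2/T1) = 0.4324
dS = 12.3960 * 1.2280 * 0.4324 = 6.5819 kJ/K

6.5819 kJ/K


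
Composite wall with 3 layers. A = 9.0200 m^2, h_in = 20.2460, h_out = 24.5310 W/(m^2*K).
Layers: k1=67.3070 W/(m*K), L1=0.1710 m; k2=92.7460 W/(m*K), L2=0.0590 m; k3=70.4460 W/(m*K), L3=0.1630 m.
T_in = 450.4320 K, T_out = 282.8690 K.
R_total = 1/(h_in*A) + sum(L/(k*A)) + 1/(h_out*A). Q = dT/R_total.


R_conv_in = 1/(20.2460*9.0200) = 0.0055
R_1 = 0.1710/(67.3070*9.0200) = 0.0003
R_2 = 0.0590/(92.7460*9.0200) = 7.0526e-05
R_3 = 0.1630/(70.4460*9.0200) = 0.0003
R_conv_out = 1/(24.5310*9.0200) = 0.0045
R_total = 0.0106 K/W
Q = 167.5630 / 0.0106 = 15801.9148 W

R_total = 0.0106 K/W, Q = 15801.9148 W


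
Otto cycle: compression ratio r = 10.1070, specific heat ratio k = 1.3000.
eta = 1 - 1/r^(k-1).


r^(k-1) = 2.0016
eta = 1 - 1/2.0016 = 0.5004 = 50.0410%

50.0410%


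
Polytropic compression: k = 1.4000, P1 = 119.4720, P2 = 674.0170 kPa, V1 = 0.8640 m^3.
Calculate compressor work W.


(k-1)/k = 0.2857
(P2/P1)^exp = 1.6394
W = 3.5000 * 119.4720 * 0.8640 * (1.6394 - 1) = 231.0075 kJ

231.0075 kJ


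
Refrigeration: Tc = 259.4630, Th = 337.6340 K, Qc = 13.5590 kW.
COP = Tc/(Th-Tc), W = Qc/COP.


COP = 259.4630 / 78.1710 = 3.3192
W = 13.5590 / 3.3192 = 4.0851 kW

COP = 3.3192, W = 4.0851 kW


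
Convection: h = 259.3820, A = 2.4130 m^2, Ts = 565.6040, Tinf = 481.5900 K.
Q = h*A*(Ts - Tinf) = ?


dT = 84.0140 K
Q = 259.3820 * 2.4130 * 84.0140 = 52583.4188 W

52583.4188 W


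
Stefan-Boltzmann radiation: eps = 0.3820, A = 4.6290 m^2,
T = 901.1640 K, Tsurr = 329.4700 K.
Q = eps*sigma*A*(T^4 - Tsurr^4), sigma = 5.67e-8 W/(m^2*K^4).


T^4 = 6.5950e+11
Tsurr^4 = 1.1783e+10
Q = 0.3820 * 5.67e-8 * 4.6290 * 6.4772e+11 = 64941.0499 W

64941.0499 W


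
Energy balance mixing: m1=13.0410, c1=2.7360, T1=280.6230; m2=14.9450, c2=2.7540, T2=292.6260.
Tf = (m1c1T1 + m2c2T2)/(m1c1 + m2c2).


num = 22056.7340
den = 76.8387
Tf = 287.0524 K

287.0524 K


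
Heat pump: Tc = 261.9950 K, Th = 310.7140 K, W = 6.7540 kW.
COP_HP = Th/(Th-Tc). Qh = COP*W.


COP = 310.7140 / 48.7190 = 6.3777
Qh = 6.3777 * 6.7540 = 43.0748 kW

COP = 6.3777, Qh = 43.0748 kW


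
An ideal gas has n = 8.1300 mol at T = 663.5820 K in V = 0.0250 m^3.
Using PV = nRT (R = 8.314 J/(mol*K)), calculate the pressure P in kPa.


P = nRT/V = 8.1300 * 8.314 * 663.5820 / 0.0250
= 44853.3787 / 0.0250 = 1794135.1472 Pa = 1794.1351 kPa

1794.1351 kPa


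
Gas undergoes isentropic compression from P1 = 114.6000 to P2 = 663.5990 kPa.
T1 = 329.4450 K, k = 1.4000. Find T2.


(k-1)/k = 0.2857
(P2/P1)^exp = 1.6517
T2 = 329.4450 * 1.6517 = 544.1307 K

544.1307 K


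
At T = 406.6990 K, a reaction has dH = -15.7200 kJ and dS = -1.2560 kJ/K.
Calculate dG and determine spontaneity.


T*dS = 406.6990 * -1.2560 = -510.8139 kJ
dG = -15.7200 + 510.8139 = 495.0939 kJ (non-spontaneous)

dG = 495.0939 kJ, non-spontaneous


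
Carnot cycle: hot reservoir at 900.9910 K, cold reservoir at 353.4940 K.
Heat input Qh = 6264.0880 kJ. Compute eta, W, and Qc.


eta = 1 - 353.4940/900.9910 = 0.6077
W = 0.6077 * 6264.0880 = 3806.4413 kJ
Qc = 6264.0880 - 3806.4413 = 2457.6467 kJ

eta = 60.7661%, W = 3806.4413 kJ, Qc = 2457.6467 kJ


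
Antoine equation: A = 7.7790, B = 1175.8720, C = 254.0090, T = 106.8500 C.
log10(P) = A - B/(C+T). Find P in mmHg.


C+T = 360.8590
B/(C+T) = 3.2585
log10(P) = 7.7790 - 3.2585 = 4.5205
P = 10^4.5205 = 33148.5181 mmHg

33148.5181 mmHg


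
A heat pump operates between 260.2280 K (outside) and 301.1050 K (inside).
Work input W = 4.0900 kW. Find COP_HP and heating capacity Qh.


COP = 301.1050 / 40.8770 = 7.3661
Qh = 7.3661 * 4.0900 = 30.1274 kW

COP = 7.3661, Qh = 30.1274 kW


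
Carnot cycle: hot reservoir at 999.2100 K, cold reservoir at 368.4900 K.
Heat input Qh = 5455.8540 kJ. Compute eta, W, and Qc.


eta = 1 - 368.4900/999.2100 = 0.6312
W = 0.6312 * 5455.8540 = 3443.8369 kJ
Qc = 5455.8540 - 3443.8369 = 2012.0171 kJ

eta = 63.1219%, W = 3443.8369 kJ, Qc = 2012.0171 kJ


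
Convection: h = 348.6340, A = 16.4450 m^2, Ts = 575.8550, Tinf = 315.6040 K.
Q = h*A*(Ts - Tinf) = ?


dT = 260.2510 K
Q = 348.6340 * 16.4450 * 260.2510 = 1492093.4486 W

1492093.4486 W


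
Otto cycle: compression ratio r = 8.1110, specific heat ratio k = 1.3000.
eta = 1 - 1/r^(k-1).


r^(k-1) = 1.8738
eta = 1 - 1/1.8738 = 0.4663 = 46.6324%

46.6324%


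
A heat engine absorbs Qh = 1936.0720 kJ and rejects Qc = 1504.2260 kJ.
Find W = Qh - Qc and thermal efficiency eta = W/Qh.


W = 1936.0720 - 1504.2260 = 431.8460 kJ
eta = 431.8460 / 1936.0720 = 0.2231 = 22.3053%

W = 431.8460 kJ, eta = 22.3053%


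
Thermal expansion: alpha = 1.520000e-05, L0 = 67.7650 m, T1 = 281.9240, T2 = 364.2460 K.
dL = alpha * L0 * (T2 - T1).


dT = 82.3220 K
dL = 1.520000e-05 * 67.7650 * 82.3220 = 0.084794 m
L_final = 67.849794 m

dL = 0.084794 m


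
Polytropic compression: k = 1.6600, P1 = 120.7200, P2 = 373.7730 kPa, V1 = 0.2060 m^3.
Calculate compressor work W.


(k-1)/k = 0.3976
(P2/P1)^exp = 1.5673
W = 2.5152 * 120.7200 * 0.2060 * (1.5673 - 1) = 35.4825 kJ

35.4825 kJ


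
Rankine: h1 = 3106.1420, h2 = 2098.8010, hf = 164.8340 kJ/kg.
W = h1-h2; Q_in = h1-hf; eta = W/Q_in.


W = 1007.3410 kJ/kg
Q_in = 2941.3080 kJ/kg
eta = 0.3425 = 34.2481%

eta = 34.2481%


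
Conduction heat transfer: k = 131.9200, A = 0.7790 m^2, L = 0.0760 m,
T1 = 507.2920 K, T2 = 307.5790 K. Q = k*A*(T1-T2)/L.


dT = 199.7130 K
Q = 131.9200 * 0.7790 * 199.7130 / 0.0760 = 270047.9243 W

270047.9243 W


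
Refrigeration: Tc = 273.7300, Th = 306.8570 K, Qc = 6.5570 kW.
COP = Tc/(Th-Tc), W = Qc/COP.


COP = 273.7300 / 33.1270 = 8.2630
W = 6.5570 / 8.2630 = 0.7935 kW

COP = 8.2630, W = 0.7935 kW


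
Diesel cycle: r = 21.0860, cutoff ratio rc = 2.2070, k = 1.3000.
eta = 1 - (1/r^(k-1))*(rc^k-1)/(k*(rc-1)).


r^(k-1) = 2.4957
rc^k = 2.7986
eta = 0.5407 = 54.0708%

54.0708%


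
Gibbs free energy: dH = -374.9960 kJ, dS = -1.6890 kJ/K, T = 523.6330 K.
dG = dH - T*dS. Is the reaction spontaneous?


T*dS = 523.6330 * -1.6890 = -884.4161 kJ
dG = -374.9960 + 884.4161 = 509.4201 kJ (non-spontaneous)

dG = 509.4201 kJ, non-spontaneous


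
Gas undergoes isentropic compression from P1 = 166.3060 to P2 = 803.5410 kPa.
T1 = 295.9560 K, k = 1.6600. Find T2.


(k-1)/k = 0.3976
(P2/P1)^exp = 1.8706
T2 = 295.9560 * 1.8706 = 553.6289 K

553.6289 K


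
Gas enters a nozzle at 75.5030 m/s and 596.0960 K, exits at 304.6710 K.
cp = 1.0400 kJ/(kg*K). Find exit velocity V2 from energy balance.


dT = 291.4250 K
2*cp*1000*dT = 606164.0000
V1^2 = 5700.7030
V2 = sqrt(611864.7030) = 782.2178 m/s

782.2178 m/s


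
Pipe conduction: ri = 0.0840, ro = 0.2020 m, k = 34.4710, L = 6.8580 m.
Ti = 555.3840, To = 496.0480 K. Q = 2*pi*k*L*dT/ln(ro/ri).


dT = 59.3360 K
ln(ro/ri) = 0.8775
Q = 2*pi*34.4710*6.8580*59.3360 / 0.8775 = 100444.6187 W

100444.6187 W


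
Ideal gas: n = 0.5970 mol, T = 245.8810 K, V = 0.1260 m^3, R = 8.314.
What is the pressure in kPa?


P = nRT/V = 0.5970 * 8.314 * 245.8810 / 0.1260
= 1220.4200 / 0.1260 = 9685.8731 Pa = 9.6859 kPa

9.6859 kPa


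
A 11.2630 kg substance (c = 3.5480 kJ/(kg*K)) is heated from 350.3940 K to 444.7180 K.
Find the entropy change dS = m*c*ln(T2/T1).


T2/T1 = 1.2692
ln(T2/T1) = 0.2384
dS = 11.2630 * 3.5480 * 0.2384 = 9.5260 kJ/K

9.5260 kJ/K


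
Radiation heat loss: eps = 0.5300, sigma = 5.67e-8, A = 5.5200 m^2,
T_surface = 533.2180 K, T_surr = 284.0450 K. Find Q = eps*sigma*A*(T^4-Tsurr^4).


T^4 = 8.0839e+10
Tsurr^4 = 6.5095e+09
Q = 0.5300 * 5.67e-8 * 5.5200 * 7.4329e+10 = 12329.8347 W

12329.8347 W


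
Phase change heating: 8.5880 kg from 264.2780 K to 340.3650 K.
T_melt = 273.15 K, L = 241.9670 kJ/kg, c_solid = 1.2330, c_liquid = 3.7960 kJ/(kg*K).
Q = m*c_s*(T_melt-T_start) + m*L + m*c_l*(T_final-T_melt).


Q1 (sensible, solid) = 8.5880 * 1.2330 * 8.8720 = 93.9456 kJ
Q2 (latent) = 8.5880 * 241.9670 = 2078.0126 kJ
Q3 (sensible, liquid) = 8.5880 * 3.7960 * 67.2150 = 2191.2122 kJ
Q_total = 4363.1705 kJ

4363.1705 kJ


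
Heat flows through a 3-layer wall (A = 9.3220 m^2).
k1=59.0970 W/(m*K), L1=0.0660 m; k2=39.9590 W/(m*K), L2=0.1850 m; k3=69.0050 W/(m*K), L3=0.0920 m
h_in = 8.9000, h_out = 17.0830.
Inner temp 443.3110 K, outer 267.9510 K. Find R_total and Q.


R_conv_in = 1/(8.9000*9.3220) = 0.0121
R_1 = 0.0660/(59.0970*9.3220) = 0.0001
R_2 = 0.1850/(39.9590*9.3220) = 0.0005
R_3 = 0.0920/(69.0050*9.3220) = 0.0001
R_conv_out = 1/(17.0830*9.3220) = 0.0063
R_total = 0.0191 K/W
Q = 175.3600 / 0.0191 = 9184.9244 W

R_total = 0.0191 K/W, Q = 9184.9244 W


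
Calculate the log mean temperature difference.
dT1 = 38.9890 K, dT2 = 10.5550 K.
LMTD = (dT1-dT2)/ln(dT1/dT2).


dT1/dT2 = 3.6939
ln(dT1/dT2) = 1.3067
LMTD = 28.4340 / 1.3067 = 21.7605 K

21.7605 K


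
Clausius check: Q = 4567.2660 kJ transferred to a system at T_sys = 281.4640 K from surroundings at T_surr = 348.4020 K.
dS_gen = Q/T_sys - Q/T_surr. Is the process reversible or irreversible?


dS_sys = 4567.2660/281.4640 = 16.2268 kJ/K
dS_surr = -4567.2660/348.4020 = -13.1092 kJ/K
dS_gen = 16.2268 - 13.1092 = 3.1176 kJ/K (irreversible)

dS_gen = 3.1176 kJ/K, irreversible


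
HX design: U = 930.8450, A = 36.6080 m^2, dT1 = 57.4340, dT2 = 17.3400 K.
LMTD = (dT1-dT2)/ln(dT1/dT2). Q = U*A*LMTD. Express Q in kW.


LMTD = 33.4781 K
Q = 930.8450 * 36.6080 * 33.4781 = 1140810.5820 W = 1140.8106 kW

1140.8106 kW


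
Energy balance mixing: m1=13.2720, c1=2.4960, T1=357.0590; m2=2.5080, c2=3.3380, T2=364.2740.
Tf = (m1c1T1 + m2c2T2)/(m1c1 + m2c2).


num = 14877.8562
den = 41.4986
Tf = 358.5145 K

358.5145 K


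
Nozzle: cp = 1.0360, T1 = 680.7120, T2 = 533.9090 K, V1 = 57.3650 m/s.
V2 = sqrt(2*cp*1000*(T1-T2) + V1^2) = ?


dT = 146.8030 K
2*cp*1000*dT = 304175.8160
V1^2 = 3290.7432
V2 = sqrt(307466.5592) = 554.4967 m/s

554.4967 m/s


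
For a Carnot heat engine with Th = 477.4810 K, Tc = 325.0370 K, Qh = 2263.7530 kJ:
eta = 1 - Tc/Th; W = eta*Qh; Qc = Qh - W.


eta = 1 - 325.0370/477.4810 = 0.3193
W = 0.3193 * 2263.7530 = 722.7420 kJ
Qc = 2263.7530 - 722.7420 = 1541.0110 kJ

eta = 31.9267%, W = 722.7420 kJ, Qc = 1541.0110 kJ


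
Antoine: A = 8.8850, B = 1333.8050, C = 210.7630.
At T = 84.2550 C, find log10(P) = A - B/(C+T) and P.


C+T = 295.0180
B/(C+T) = 4.5211
log10(P) = 8.8850 - 4.5211 = 4.3639
P = 10^4.3639 = 23115.4835 mmHg

23115.4835 mmHg


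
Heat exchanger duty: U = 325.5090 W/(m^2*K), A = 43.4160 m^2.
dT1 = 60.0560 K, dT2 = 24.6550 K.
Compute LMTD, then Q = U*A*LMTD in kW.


LMTD = 39.7631 K
Q = 325.5090 * 43.4160 * 39.7631 = 561944.0385 W = 561.9440 kW

561.9440 kW


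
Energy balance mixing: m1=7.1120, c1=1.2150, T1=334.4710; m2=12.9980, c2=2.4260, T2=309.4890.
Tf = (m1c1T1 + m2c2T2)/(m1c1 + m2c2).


num = 12649.3531
den = 40.1742
Tf = 314.8624 K

314.8624 K


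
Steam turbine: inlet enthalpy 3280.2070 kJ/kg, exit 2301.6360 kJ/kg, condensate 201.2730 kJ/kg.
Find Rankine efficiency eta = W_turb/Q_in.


W = 978.5710 kJ/kg
Q_in = 3078.9340 kJ/kg
eta = 0.3178 = 31.7828%

eta = 31.7828%


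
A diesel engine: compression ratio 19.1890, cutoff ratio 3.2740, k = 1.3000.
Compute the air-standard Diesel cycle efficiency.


r^(k-1) = 2.4261
rc^k = 4.6731
eta = 0.4879 = 48.7871%

48.7871%


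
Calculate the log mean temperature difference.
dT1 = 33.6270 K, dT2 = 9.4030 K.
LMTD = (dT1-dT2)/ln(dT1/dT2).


dT1/dT2 = 3.5762
ln(dT1/dT2) = 1.2743
LMTD = 24.2240 / 1.2743 = 19.0096 K

19.0096 K


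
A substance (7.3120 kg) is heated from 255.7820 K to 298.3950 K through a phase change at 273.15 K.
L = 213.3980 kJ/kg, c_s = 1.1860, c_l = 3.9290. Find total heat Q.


Q1 (sensible, solid) = 7.3120 * 1.1860 * 17.3680 = 150.6159 kJ
Q2 (latent) = 7.3120 * 213.3980 = 1560.3662 kJ
Q3 (sensible, liquid) = 7.3120 * 3.9290 * 25.2450 = 725.2598 kJ
Q_total = 2436.2418 kJ

2436.2418 kJ


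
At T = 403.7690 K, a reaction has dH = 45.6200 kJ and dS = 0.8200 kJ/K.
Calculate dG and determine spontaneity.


T*dS = 403.7690 * 0.8200 = 331.0906 kJ
dG = 45.6200 - 331.0906 = -285.4706 kJ (spontaneous)

dG = -285.4706 kJ, spontaneous


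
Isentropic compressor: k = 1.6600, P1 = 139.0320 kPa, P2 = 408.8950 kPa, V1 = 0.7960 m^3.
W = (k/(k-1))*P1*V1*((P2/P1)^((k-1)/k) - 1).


(k-1)/k = 0.3976
(P2/P1)^exp = 1.5356
W = 2.5152 * 139.0320 * 0.7960 * (1.5356 - 1) = 149.0765 kJ

149.0765 kJ


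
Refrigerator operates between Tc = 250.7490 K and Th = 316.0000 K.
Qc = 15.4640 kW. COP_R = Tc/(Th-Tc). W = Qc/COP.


COP = 250.7490 / 65.2510 = 3.8428
W = 15.4640 / 3.8428 = 4.0241 kW

COP = 3.8428, W = 4.0241 kW


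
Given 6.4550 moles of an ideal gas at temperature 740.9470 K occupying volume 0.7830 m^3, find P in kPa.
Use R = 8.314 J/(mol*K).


P = nRT/V = 6.4550 * 8.314 * 740.9470 / 0.7830
= 39764.3063 / 0.7830 = 50784.5547 Pa = 50.7846 kPa

50.7846 kPa


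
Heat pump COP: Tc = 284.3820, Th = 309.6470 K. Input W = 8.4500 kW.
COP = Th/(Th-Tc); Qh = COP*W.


COP = 309.6470 / 25.2650 = 12.2560
Qh = 12.2560 * 8.4500 = 103.5629 kW

COP = 12.2560, Qh = 103.5629 kW


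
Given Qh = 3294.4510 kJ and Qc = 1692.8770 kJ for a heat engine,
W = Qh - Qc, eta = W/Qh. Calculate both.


W = 3294.4510 - 1692.8770 = 1601.5740 kJ
eta = 1601.5740 / 3294.4510 = 0.4861 = 48.6143%

W = 1601.5740 kJ, eta = 48.6143%


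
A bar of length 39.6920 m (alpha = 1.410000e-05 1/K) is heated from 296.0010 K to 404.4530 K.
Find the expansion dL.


dT = 108.4520 K
dL = 1.410000e-05 * 39.6920 * 108.4520 = 0.060696 m
L_final = 39.752696 m

dL = 0.060696 m


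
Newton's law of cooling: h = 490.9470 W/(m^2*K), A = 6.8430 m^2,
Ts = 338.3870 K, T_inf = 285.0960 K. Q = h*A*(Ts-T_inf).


dT = 53.2910 K
Q = 490.9470 * 6.8430 * 53.2910 = 179033.7962 W

179033.7962 W


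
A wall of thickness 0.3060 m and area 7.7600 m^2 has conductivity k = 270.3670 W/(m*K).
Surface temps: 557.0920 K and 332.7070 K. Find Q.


dT = 224.3850 K
Q = 270.3670 * 7.7600 * 224.3850 / 0.3060 = 1538465.6292 W

1538465.6292 W


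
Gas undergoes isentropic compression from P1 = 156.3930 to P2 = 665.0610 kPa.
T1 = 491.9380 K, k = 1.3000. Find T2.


(k-1)/k = 0.2308
(P2/P1)^exp = 1.3966
T2 = 491.9380 * 1.3966 = 687.0401 K

687.0401 K


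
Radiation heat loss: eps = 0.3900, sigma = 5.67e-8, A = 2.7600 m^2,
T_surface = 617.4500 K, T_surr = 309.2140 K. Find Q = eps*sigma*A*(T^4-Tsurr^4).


T^4 = 1.4535e+11
Tsurr^4 = 9.1419e+09
Q = 0.3900 * 5.67e-8 * 2.7600 * 1.3621e+11 = 8312.8758 W

8312.8758 W


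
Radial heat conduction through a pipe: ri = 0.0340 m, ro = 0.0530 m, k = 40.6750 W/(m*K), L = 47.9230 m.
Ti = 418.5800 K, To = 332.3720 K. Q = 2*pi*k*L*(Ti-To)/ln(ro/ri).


dT = 86.2080 K
ln(ro/ri) = 0.4439
Q = 2*pi*40.6750*47.9230*86.2080 / 0.4439 = 2378390.4002 W

2378390.4002 W


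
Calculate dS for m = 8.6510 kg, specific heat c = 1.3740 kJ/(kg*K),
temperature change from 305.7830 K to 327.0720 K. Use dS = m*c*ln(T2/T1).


T2/T1 = 1.0696
ln(T2/T1) = 0.0673
dS = 8.6510 * 1.3740 * 0.0673 = 0.8000 kJ/K

0.8000 kJ/K


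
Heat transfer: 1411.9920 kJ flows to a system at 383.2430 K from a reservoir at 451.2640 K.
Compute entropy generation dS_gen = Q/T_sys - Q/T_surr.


dS_sys = 1411.9920/383.2430 = 3.6843 kJ/K
dS_surr = -1411.9920/451.2640 = -3.1290 kJ/K
dS_gen = 3.6843 - 3.1290 = 0.5554 kJ/K (irreversible)

dS_gen = 0.5554 kJ/K, irreversible


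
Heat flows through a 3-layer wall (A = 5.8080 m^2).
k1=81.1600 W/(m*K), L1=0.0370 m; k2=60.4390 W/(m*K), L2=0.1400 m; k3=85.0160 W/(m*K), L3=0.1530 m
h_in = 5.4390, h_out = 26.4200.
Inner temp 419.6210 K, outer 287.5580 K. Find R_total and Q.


R_conv_in = 1/(5.4390*5.8080) = 0.0317
R_1 = 0.0370/(81.1600*5.8080) = 7.8493e-05
R_2 = 0.1400/(60.4390*5.8080) = 0.0004
R_3 = 0.1530/(85.0160*5.8080) = 0.0003
R_conv_out = 1/(26.4200*5.8080) = 0.0065
R_total = 0.0390 K/W
Q = 132.0630 / 0.0390 = 3389.7119 W

R_total = 0.0390 K/W, Q = 3389.7119 W


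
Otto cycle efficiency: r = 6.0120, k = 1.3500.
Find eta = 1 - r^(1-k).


r^(k-1) = 1.8735
eta = 1 - 1/1.8735 = 0.4662 = 46.6243%

46.6243%


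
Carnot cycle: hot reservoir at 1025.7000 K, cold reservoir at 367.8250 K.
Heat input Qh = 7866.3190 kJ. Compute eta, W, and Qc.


eta = 1 - 367.8250/1025.7000 = 0.6414
W = 0.6414 * 7866.3190 = 5045.3881 kJ
Qc = 7866.3190 - 5045.3881 = 2820.9309 kJ

eta = 64.1391%, W = 5045.3881 kJ, Qc = 2820.9309 kJ


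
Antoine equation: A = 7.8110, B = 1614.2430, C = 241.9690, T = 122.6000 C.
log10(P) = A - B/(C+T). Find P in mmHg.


C+T = 364.5690
B/(C+T) = 4.4278
log10(P) = 7.8110 - 4.4278 = 3.3832
P = 10^3.3832 = 2416.5066 mmHg

2416.5066 mmHg


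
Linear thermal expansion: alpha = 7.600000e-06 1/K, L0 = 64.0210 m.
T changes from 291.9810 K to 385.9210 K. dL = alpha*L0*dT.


dT = 93.9400 K
dL = 7.600000e-06 * 64.0210 * 93.9400 = 0.045707 m
L_final = 64.066707 m

dL = 0.045707 m


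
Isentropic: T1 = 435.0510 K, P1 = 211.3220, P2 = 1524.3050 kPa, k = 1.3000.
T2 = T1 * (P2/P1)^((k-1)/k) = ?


(k-1)/k = 0.2308
(P2/P1)^exp = 1.5777
T2 = 435.0510 * 1.5777 = 686.3877 K

686.3877 K


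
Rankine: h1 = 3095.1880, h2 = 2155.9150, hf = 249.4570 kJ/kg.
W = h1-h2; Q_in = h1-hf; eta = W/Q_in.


W = 939.2730 kJ/kg
Q_in = 2845.7310 kJ/kg
eta = 0.3301 = 33.0064%

eta = 33.0064%


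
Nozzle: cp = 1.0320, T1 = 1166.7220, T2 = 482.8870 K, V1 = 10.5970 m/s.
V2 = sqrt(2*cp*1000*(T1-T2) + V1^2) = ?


dT = 683.8350 K
2*cp*1000*dT = 1411435.4400
V1^2 = 112.2964
V2 = sqrt(1411547.7364) = 1188.0857 m/s

1188.0857 m/s


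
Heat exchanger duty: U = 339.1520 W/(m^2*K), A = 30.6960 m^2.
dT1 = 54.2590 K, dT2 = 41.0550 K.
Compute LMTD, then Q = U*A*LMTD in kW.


LMTD = 47.3506 K
Q = 339.1520 * 30.6960 * 47.3506 = 492948.2255 W = 492.9482 kW

492.9482 kW


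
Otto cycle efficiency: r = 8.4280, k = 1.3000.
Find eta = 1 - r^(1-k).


r^(k-1) = 1.8955
eta = 1 - 1/1.8955 = 0.4724 = 47.2427%

47.2427%


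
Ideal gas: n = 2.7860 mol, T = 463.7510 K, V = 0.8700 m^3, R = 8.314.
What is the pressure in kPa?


P = nRT/V = 2.7860 * 8.314 * 463.7510 / 0.8700
= 10741.7735 / 0.8700 = 12346.8661 Pa = 12.3469 kPa

12.3469 kPa


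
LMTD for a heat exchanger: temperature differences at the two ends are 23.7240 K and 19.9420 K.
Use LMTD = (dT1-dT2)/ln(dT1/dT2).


dT1/dT2 = 1.1896
ln(dT1/dT2) = 0.1737
LMTD = 3.7820 / 0.1737 = 21.7783 K

21.7783 K


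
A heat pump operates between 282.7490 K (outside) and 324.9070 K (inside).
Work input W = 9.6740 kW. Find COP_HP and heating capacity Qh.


COP = 324.9070 / 42.1580 = 7.7069
Qh = 7.7069 * 9.6740 = 74.5564 kW

COP = 7.7069, Qh = 74.5564 kW


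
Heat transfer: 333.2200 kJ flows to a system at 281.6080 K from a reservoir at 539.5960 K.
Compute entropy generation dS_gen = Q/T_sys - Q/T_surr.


dS_sys = 333.2200/281.6080 = 1.1833 kJ/K
dS_surr = -333.2200/539.5960 = -0.6175 kJ/K
dS_gen = 1.1833 - 0.6175 = 0.5657 kJ/K (irreversible)

dS_gen = 0.5657 kJ/K, irreversible


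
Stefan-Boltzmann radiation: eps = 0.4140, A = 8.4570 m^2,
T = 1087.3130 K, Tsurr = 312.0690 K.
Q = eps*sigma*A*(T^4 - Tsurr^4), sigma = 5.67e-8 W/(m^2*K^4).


T^4 = 1.3977e+12
Tsurr^4 = 9.4842e+09
Q = 0.4140 * 5.67e-8 * 8.4570 * 1.3882e+12 = 275588.4981 W

275588.4981 W


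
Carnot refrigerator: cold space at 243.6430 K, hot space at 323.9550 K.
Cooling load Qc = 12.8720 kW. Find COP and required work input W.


COP = 243.6430 / 80.3120 = 3.0337
W = 12.8720 / 3.0337 = 4.2430 kW

COP = 3.0337, W = 4.2430 kW


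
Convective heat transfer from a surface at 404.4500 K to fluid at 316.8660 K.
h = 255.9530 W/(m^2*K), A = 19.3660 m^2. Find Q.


dT = 87.5840 K
Q = 255.9530 * 19.3660 * 87.5840 = 434135.1273 W

434135.1273 W


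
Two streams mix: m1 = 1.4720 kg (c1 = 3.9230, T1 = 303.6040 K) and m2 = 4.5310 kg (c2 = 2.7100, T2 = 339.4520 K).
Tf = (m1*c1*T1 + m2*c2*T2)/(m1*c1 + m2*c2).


num = 5921.3432
den = 18.0537
Tf = 327.9856 K

327.9856 K


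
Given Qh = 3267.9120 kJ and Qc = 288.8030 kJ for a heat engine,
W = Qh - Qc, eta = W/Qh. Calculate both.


W = 3267.9120 - 288.8030 = 2979.1090 kJ
eta = 2979.1090 / 3267.9120 = 0.9116 = 91.1625%

W = 2979.1090 kJ, eta = 91.1625%


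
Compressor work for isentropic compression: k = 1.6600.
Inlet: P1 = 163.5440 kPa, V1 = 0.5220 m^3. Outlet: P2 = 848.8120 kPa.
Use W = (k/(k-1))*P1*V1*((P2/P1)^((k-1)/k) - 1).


(k-1)/k = 0.3976
(P2/P1)^exp = 1.9246
W = 2.5152 * 163.5440 * 0.5220 * (1.9246 - 1) = 198.5353 kJ

198.5353 kJ


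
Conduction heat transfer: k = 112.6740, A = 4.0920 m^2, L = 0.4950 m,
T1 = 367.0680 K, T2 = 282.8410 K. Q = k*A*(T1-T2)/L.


dT = 84.2270 K
Q = 112.6740 * 4.0920 * 84.2270 / 0.4950 = 78452.2621 W

78452.2621 W


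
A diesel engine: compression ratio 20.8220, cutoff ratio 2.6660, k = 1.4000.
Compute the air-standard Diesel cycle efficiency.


r^(k-1) = 3.3683
rc^k = 3.9464
eta = 0.6250 = 62.4955%

62.4955%


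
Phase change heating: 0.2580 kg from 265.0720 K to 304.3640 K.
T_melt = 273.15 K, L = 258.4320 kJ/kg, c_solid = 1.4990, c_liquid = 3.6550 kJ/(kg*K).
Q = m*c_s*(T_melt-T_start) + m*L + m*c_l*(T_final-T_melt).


Q1 (sensible, solid) = 0.2580 * 1.4990 * 8.0780 = 3.1241 kJ
Q2 (latent) = 0.2580 * 258.4320 = 66.6755 kJ
Q3 (sensible, liquid) = 0.2580 * 3.6550 * 31.2140 = 29.4345 kJ
Q_total = 99.2340 kJ

99.2340 kJ


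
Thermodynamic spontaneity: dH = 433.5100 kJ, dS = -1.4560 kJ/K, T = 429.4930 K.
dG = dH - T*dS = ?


T*dS = 429.4930 * -1.4560 = -625.3418 kJ
dG = 433.5100 + 625.3418 = 1058.8518 kJ (non-spontaneous)

dG = 1058.8518 kJ, non-spontaneous


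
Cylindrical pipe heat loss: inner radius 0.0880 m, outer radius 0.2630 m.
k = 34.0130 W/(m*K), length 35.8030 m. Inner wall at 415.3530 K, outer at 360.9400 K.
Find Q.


dT = 54.4130 K
ln(ro/ri) = 1.0948
Q = 2*pi*34.0130*35.8030*54.4130 / 1.0948 = 380281.5699 W

380281.5699 W


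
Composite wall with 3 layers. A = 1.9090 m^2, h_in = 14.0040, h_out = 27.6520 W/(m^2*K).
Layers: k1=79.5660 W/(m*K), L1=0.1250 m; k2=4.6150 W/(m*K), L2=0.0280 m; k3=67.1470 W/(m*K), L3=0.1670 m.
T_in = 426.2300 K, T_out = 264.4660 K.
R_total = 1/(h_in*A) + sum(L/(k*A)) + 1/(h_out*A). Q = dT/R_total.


R_conv_in = 1/(14.0040*1.9090) = 0.0374
R_1 = 0.1250/(79.5660*1.9090) = 0.0008
R_2 = 0.0280/(4.6150*1.9090) = 0.0032
R_3 = 0.1670/(67.1470*1.9090) = 0.0013
R_conv_out = 1/(27.6520*1.9090) = 0.0189
R_total = 0.0617 K/W
Q = 161.7640 / 0.0617 = 2623.7454 W

R_total = 0.0617 K/W, Q = 2623.7454 W


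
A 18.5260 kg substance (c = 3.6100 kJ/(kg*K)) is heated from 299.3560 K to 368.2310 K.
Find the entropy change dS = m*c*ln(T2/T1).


T2/T1 = 1.2301
ln(T2/T1) = 0.2071
dS = 18.5260 * 3.6100 * 0.2071 = 13.8491 kJ/K

13.8491 kJ/K


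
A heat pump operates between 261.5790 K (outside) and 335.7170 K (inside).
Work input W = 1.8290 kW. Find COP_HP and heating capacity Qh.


COP = 335.7170 / 74.1380 = 4.5283
Qh = 4.5283 * 1.8290 = 8.2822 kW

COP = 4.5283, Qh = 8.2822 kW


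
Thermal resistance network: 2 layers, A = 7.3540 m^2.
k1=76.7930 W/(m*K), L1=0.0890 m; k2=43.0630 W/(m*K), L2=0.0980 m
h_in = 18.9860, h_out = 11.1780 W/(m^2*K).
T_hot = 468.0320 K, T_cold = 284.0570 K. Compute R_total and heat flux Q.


R_conv_in = 1/(18.9860*7.3540) = 0.0072
R_1 = 0.0890/(76.7930*7.3540) = 0.0002
R_2 = 0.0980/(43.0630*7.3540) = 0.0003
R_conv_out = 1/(11.1780*7.3540) = 0.0122
R_total = 0.0198 K/W
Q = 183.9750 / 0.0198 = 9294.3906 W

R_total = 0.0198 K/W, Q = 9294.3906 W


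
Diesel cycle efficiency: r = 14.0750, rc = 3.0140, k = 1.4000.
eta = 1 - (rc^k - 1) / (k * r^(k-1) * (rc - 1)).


r^(k-1) = 2.8799
rc^k = 4.6860
eta = 0.5461 = 54.6073%

54.6073%


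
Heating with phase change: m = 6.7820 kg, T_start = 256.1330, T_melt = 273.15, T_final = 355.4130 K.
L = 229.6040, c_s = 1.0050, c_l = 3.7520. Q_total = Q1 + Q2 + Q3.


Q1 (sensible, solid) = 6.7820 * 1.0050 * 17.0170 = 115.9863 kJ
Q2 (latent) = 6.7820 * 229.6040 = 1557.1743 kJ
Q3 (sensible, liquid) = 6.7820 * 3.7520 * 82.2630 = 2093.2696 kJ
Q_total = 3766.4302 kJ

3766.4302 kJ


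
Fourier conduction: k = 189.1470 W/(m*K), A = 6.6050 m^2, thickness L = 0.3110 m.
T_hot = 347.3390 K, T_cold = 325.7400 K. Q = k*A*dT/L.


dT = 21.5990 K
Q = 189.1470 * 6.6050 * 21.5990 / 0.3110 = 86765.1925 W

86765.1925 W


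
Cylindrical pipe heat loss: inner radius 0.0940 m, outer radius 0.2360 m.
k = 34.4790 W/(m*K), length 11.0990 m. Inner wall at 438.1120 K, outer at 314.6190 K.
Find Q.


dT = 123.4930 K
ln(ro/ri) = 0.9205
Q = 2*pi*34.4790*11.0990*123.4930 / 0.9205 = 322566.6488 W

322566.6488 W


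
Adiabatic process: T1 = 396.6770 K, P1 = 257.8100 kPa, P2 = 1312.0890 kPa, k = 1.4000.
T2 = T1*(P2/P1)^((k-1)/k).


(k-1)/k = 0.2857
(P2/P1)^exp = 1.5919
T2 = 396.6770 * 1.5919 = 631.4528 K

631.4528 K


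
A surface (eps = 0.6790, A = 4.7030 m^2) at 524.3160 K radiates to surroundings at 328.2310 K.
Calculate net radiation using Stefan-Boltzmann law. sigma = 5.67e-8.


T^4 = 7.5574e+10
Tsurr^4 = 1.1607e+10
Q = 0.6790 * 5.67e-8 * 4.7030 * 6.3967e+10 = 11582.0151 W

11582.0151 W


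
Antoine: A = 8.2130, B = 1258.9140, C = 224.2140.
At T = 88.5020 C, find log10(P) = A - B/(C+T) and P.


C+T = 312.7160
B/(C+T) = 4.0257
log10(P) = 8.2130 - 4.0257 = 4.1873
P = 10^4.1873 = 15390.6795 mmHg

15390.6795 mmHg


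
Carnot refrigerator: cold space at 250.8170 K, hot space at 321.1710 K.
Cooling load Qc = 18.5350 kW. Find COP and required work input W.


COP = 250.8170 / 70.3540 = 3.5651
W = 18.5350 / 3.5651 = 5.1991 kW

COP = 3.5651, W = 5.1991 kW


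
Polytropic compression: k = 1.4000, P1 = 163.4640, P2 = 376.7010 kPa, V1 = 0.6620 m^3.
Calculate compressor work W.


(k-1)/k = 0.2857
(P2/P1)^exp = 1.2694
W = 3.5000 * 163.4640 * 0.6620 * (1.2694 - 1) = 102.0278 kJ

102.0278 kJ


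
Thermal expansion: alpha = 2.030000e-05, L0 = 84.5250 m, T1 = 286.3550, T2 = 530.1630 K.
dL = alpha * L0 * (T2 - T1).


dT = 243.8080 K
dL = 2.030000e-05 * 84.5250 * 243.8080 = 0.418340 m
L_final = 84.943340 m

dL = 0.418340 m


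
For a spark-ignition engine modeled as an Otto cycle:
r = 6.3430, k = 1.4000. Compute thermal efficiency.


r^(k-1) = 2.0937
eta = 1 - 1/2.0937 = 0.5224 = 52.2380%

52.2380%


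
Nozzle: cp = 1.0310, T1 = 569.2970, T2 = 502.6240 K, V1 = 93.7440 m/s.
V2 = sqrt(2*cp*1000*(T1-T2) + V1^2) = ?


dT = 66.6730 K
2*cp*1000*dT = 137479.7260
V1^2 = 8787.9375
V2 = sqrt(146267.6635) = 382.4496 m/s

382.4496 m/s


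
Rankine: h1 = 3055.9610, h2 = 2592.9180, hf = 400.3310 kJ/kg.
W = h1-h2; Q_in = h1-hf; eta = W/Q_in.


W = 463.0430 kJ/kg
Q_in = 2655.6300 kJ/kg
eta = 0.1744 = 17.4363%

eta = 17.4363%


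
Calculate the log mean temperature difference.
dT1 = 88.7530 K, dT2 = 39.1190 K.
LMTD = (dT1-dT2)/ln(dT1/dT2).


dT1/dT2 = 2.2688
ln(dT1/dT2) = 0.8192
LMTD = 49.6340 / 0.8192 = 60.5848 K

60.5848 K


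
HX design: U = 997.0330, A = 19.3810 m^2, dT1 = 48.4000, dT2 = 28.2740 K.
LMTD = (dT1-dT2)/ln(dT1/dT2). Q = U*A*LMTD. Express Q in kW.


LMTD = 37.4397 K
Q = 997.0330 * 19.3810 * 37.4397 = 723466.6776 W = 723.4667 kW

723.4667 kW


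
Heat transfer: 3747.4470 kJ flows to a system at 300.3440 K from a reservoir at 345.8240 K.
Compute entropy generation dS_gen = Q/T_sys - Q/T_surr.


dS_sys = 3747.4470/300.3440 = 12.4772 kJ/K
dS_surr = -3747.4470/345.8240 = -10.8363 kJ/K
dS_gen = 12.4772 - 10.8363 = 1.6409 kJ/K (irreversible)

dS_gen = 1.6409 kJ/K, irreversible


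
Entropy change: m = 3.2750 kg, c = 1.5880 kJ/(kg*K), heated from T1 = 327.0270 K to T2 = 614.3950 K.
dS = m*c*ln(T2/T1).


T2/T1 = 1.8787
ln(T2/T1) = 0.6306
dS = 3.2750 * 1.5880 * 0.6306 = 3.2795 kJ/K

3.2795 kJ/K


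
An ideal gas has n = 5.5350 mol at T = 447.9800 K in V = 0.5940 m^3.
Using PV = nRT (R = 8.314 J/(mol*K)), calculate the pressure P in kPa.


P = nRT/V = 5.5350 * 8.314 * 447.9800 / 0.5940
= 20615.1392 / 0.5940 = 34705.6215 Pa = 34.7056 kPa

34.7056 kPa


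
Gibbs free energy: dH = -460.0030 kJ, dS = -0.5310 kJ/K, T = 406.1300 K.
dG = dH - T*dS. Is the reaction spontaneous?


T*dS = 406.1300 * -0.5310 = -215.6550 kJ
dG = -460.0030 + 215.6550 = -244.3480 kJ (spontaneous)

dG = -244.3480 kJ, spontaneous


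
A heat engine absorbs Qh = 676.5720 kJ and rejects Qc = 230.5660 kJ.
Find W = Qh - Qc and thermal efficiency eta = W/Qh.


W = 676.5720 - 230.5660 = 446.0060 kJ
eta = 446.0060 / 676.5720 = 0.6592 = 65.9214%

W = 446.0060 kJ, eta = 65.9214%


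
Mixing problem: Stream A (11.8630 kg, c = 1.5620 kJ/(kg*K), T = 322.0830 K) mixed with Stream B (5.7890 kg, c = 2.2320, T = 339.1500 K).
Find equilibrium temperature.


num = 10350.3734
den = 31.4511
Tf = 329.0946 K

329.0946 K


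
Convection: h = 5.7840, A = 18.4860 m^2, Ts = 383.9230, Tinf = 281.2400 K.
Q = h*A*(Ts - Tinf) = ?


dT = 102.6830 K
Q = 5.7840 * 18.4860 * 102.6830 = 10979.1769 W

10979.1769 W


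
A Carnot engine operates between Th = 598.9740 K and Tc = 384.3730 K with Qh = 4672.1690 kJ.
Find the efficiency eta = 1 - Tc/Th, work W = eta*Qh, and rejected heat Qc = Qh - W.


eta = 1 - 384.3730/598.9740 = 0.3583
W = 0.3583 * 4672.1690 = 1673.9494 kJ
Qc = 4672.1690 - 1673.9494 = 2998.2196 kJ

eta = 35.8281%, W = 1673.9494 kJ, Qc = 2998.2196 kJ


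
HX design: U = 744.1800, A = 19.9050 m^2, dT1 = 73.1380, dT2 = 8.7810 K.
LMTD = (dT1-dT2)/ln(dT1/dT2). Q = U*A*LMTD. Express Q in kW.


LMTD = 30.3605 K
Q = 744.1800 * 19.9050 * 30.3605 = 449727.7967 W = 449.7278 kW

449.7278 kW


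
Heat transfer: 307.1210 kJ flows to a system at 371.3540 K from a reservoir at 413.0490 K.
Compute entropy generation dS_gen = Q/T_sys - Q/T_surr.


dS_sys = 307.1210/371.3540 = 0.8270 kJ/K
dS_surr = -307.1210/413.0490 = -0.7435 kJ/K
dS_gen = 0.8270 - 0.7435 = 0.0835 kJ/K (irreversible)

dS_gen = 0.0835 kJ/K, irreversible


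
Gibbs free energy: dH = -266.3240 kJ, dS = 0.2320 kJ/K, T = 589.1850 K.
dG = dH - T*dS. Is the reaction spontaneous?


T*dS = 589.1850 * 0.2320 = 136.6909 kJ
dG = -266.3240 - 136.6909 = -403.0149 kJ (spontaneous)

dG = -403.0149 kJ, spontaneous


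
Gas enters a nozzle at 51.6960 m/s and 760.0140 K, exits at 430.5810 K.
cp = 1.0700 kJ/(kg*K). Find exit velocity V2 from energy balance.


dT = 329.4330 K
2*cp*1000*dT = 704986.6200
V1^2 = 2672.4764
V2 = sqrt(707659.0964) = 841.2248 m/s

841.2248 m/s


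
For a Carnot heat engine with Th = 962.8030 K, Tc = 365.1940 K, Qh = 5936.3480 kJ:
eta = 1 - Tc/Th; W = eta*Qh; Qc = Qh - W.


eta = 1 - 365.1940/962.8030 = 0.6207
W = 0.6207 * 5936.3480 = 3684.6738 kJ
Qc = 5936.3480 - 3684.6738 = 2251.6742 kJ

eta = 62.0697%, W = 3684.6738 kJ, Qc = 2251.6742 kJ
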